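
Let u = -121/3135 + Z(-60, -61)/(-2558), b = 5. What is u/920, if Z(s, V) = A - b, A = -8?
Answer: -24433/670707600 ≈ -3.6429e-5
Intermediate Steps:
Z(s, V) = -13 (Z(s, V) = -8 - 1*5 = -8 - 5 = -13)
u = -24433/729030 (u = -121/3135 - 13/(-2558) = -121*1/3135 - 13*(-1/2558) = -11/285 + 13/2558 = -24433/729030 ≈ -0.033514)
u/920 = -24433/729030/920 = -24433/729030*1/920 = -24433/670707600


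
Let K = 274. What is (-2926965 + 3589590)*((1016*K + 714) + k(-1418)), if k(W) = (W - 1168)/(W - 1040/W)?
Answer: 92916996810811875/502421 ≈ 1.8494e+11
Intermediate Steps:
k(W) = (-1168 + W)/(W - 1040/W)
(-2926965 + 3589590)*((1016*K + 714) + k(-1418)) = (-2926965 + 3589590)*((1016*274 + 714) - 1418*(-1168 - 1418)/(-1040 + (-1418)**2)) = 662625*((278384 + 714) - 1418*(-2586)/(-1040 + 2010724)) = 662625*(279098 - 1418*(-2586)/2009684) = 662625*(279098 - 1418*1/2009684*(-2586)) = 662625*(279098 + 916737/502421) = 662625*(140225612995/502421) = 92916996810811875/502421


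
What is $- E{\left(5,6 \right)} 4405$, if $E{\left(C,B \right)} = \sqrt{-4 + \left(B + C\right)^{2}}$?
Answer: $- 13215 \sqrt{13} \approx -47647.0$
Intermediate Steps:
$- E{\left(5,6 \right)} 4405 = - \sqrt{-4 + \left(6 + 5\right)^{2}} \cdot 4405 = - \sqrt{-4 + 11^{2}} \cdot 4405 = - \sqrt{-4 + 121} \cdot 4405 = - \sqrt{117} \cdot 4405 = - 3 \sqrt{13} \cdot 4405 = - 13215 \sqrt{13}$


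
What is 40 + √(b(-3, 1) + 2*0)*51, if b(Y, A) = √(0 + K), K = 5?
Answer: 40 + 51*5^(¼) ≈ 116.26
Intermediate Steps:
b(Y, A) = √5 (b(Y, A) = √(0 + 5) = √5)
40 + √(b(-3, 1) + 2*0)*51 = 40 + √(√5 + 2*0)*51 = 40 + √(√5 + 0)*51 = 40 + √(√5)*51 = 40 + 5^(¼)*51 = 40 + 51*5^(¼)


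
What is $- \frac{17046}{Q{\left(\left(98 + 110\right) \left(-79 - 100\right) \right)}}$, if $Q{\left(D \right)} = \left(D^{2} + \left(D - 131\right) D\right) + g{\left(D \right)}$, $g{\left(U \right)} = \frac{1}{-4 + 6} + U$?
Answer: $- \frac{11364}{1851522539} \approx -6.1376 \cdot 10^{-6}$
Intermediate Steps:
$g{\left(U \right)} = \frac{1}{2} + U$
$Q{\left(D \right)} = \frac{1}{2} + D + D^{2} + D \left(-131 + D\right)$ ($Q{\left(D \right)} = \left(D^{2} + \left(D - 131\right) D\right) + \left(\frac{1}{2} + D\right) = \left(D^{2} + \left(-131 + D\right) D\right) + \left(\frac{1}{2} + D\right) = \left(D^{2} + D \left(-131 + D\right)\right) + \left(\frac{1}{2} + D\right) = \frac{1}{2} + D + D^{2} + D \left(-131 + D\right)$)
$- \frac{17046}{Q{\left(\left(98 + 110\right) \left(-79 - 100\right) \right)}} = - \frac{17046}{\frac{1}{2} - 130 \left(98 + 110\right) \left(-79 - 100\right) + 2 \left(\left(98 + 110\right) \left(-79 - 100\right)\right)^{2}} = - \frac{17046}{\frac{1}{2} - 130 \cdot 208 \left(-179\right) + 2 \left(208 \left(-179\right)\right)^{2}} = - \frac{17046}{\frac{1}{2} - -4840160 + 2 \left(-37232\right)^{2}} = - \frac{17046}{\frac{1}{2} + 4840160 + 2 \cdot 1386221824} = - \frac{17046}{\frac{1}{2} + 4840160 + 2772443648} = - \frac{17046}{\frac{5554567617}{2}} = \left(-17046\right) \frac{2}{5554567617} = - \frac{11364}{1851522539}$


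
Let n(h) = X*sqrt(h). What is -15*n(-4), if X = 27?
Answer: -810*I ≈ -810.0*I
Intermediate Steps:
n(h) = 27*sqrt(h)
-15*n(-4) = -405*sqrt(-4) = -405*2*I = -810*I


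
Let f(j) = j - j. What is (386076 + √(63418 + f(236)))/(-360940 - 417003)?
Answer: -386076/777943 - √63418/777943 ≈ -0.49660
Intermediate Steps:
f(j) = 0
(386076 + √(63418 + f(236)))/(-360940 - 417003) = (386076 + √(63418 + 0))/(-360940 - 417003) = (386076 + √63418)/(-777943) = (386076 + √63418)*(-1/777943) = -386076/777943 - √63418/777943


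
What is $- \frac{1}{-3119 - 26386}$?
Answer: $\frac{1}{29505} \approx 3.3893 \cdot 10^{-5}$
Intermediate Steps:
$- \frac{1}{-3119 - 26386} = - \frac{1}{-29505} = \left(-1\right) \left(- \frac{1}{29505}\right) = \frac{1}{29505}$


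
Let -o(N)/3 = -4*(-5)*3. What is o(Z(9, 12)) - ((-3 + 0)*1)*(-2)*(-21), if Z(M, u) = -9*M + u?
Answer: -54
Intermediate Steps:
Z(M, u) = u - 9*M
o(N) = -180 (o(N) = -3*(-4*(-5))*3 = -60*3 = -3*60 = -180)
o(Z(9, 12)) - ((-3 + 0)*1)*(-2)*(-21) = -180 - ((-3 + 0)*1)*(-2)*(-21) = -180 - -3*1*(-2)*(-21) = -180 - (-3*(-2))*(-21) = -180 - 6*(-21) = -180 - 1*(-126) = -180 + 126 = -54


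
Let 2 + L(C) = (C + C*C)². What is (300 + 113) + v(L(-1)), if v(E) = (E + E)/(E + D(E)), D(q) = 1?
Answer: 417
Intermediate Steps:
L(C) = -2 + (C + C²)² (L(C) = -2 + (C + C*C)² = -2 + (C + C²)²)
v(E) = 2*E/(1 + E) (v(E) = (E + E)/(E + 1) = (2*E)/(1 + E) = 2*E/(1 + E))
(300 + 113) + v(L(-1)) = (300 + 113) + 2*(-2 + (-1)²*(1 - 1)²)/(1 + (-2 + (-1)²*(1 - 1)²)) = 413 + 2*(-2 + 1*0²)/(1 + (-2 + 1*0²)) = 413 + 2*(-2 + 1*0)/(1 + (-2 + 1*0)) = 413 + 2*(-2 + 0)/(1 + (-2 + 0)) = 413 + 2*(-2)/(1 - 2) = 413 + 2*(-2)/(-1) = 413 + 2*(-2)*(-1) = 413 + 4 = 417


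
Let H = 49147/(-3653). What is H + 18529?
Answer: 67637290/3653 ≈ 18516.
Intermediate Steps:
H = -49147/3653 (H = 49147*(-1/3653) = -49147/3653 ≈ -13.454)
H + 18529 = -49147/3653 + 18529 = 67637290/3653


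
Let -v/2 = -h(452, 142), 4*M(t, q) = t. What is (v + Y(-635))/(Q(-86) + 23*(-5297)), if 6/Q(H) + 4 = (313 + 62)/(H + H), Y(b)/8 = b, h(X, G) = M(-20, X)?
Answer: 1082134/25901477 ≈ 0.041779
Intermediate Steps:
M(t, q) = t/4
h(X, G) = -5 (h(X, G) = (1/4)*(-20) = -5)
Y(b) = 8*b
Q(H) = 6/(-4 + 375/(2*H)) (Q(H) = 6/(-4 + (313 + 62)/(H + H)) = 6/(-4 + 375/((2*H))) = 6/(-4 + 375*(1/(2*H))) = 6/(-4 + 375/(2*H)))
v = -10 (v = -(-2)*(-5) = -2*5 = -10)
(v + Y(-635))/(Q(-86) + 23*(-5297)) = (-10 + 8*(-635))/(-12*(-86)/(-375 + 8*(-86)) + 23*(-5297)) = (-10 - 5080)/(-12*(-86)/(-375 - 688) - 121831) = -5090/(-12*(-86)/(-1063) - 121831) = -5090/(-12*(-86)*(-1/1063) - 121831) = -5090/(-1032/1063 - 121831) = -5090/(-129507385/1063) = -5090*(-1063/129507385) = 1082134/25901477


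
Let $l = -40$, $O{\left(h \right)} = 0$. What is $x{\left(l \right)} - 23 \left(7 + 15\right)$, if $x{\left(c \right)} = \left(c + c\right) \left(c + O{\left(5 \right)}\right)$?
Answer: $2694$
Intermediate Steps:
$x{\left(c \right)} = 2 c^{2}$ ($x{\left(c \right)} = \left(c + c\right) \left(c + 0\right) = 2 c c = 2 c^{2}$)
$x{\left(l \right)} - 23 \left(7 + 15\right) = 2 \left(-40\right)^{2} - 23 \left(7 + 15\right) = 2 \cdot 1600 - 506 = 3200 - 506 = 2694$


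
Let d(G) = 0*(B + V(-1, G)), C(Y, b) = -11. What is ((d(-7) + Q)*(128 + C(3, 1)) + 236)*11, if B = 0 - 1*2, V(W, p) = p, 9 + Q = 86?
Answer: 101695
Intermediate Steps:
Q = 77 (Q = -9 + 86 = 77)
B = -2 (B = 0 - 2 = -2)
d(G) = 0 (d(G) = 0*(-2 + G) = 0)
((d(-7) + Q)*(128 + C(3, 1)) + 236)*11 = ((0 + 77)*(128 - 11) + 236)*11 = (77*117 + 236)*11 = (9009 + 236)*11 = 9245*11 = 101695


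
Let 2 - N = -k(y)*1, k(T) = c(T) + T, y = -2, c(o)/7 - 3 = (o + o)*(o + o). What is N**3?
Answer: 2352637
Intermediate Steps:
c(o) = 21 + 28*o**2 (c(o) = 21 + 7*((o + o)*(o + o)) = 21 + 7*((2*o)*(2*o)) = 21 + 7*(4*o**2) = 21 + 28*o**2)
k(T) = 21 + T + 28*T**2 (k(T) = (21 + 28*T**2) + T = 21 + T + 28*T**2)
N = 133 (N = 2 - (-(21 - 2 + 28*(-2)**2)) = 2 - (-(21 - 2 + 28*4)) = 2 - (-(21 - 2 + 112)) = 2 - (-1*131) = 2 - (-131) = 2 - 1*(-131) = 2 + 131 = 133)
N**3 = 133**3 = 2352637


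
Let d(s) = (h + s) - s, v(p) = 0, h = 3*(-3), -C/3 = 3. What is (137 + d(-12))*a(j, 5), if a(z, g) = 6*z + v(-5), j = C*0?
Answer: 0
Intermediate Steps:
C = -9 (C = -3*3 = -9)
h = -9
j = 0 (j = -9*0 = 0)
d(s) = -9 (d(s) = (-9 + s) - s = -9)
a(z, g) = 6*z (a(z, g) = 6*z + 0 = 6*z)
(137 + d(-12))*a(j, 5) = (137 - 9)*(6*0) = 128*0 = 0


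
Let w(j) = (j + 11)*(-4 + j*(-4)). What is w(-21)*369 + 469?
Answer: -294731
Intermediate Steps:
w(j) = (-4 - 4*j)*(11 + j) (w(j) = (11 + j)*(-4 - 4*j) = (-4 - 4*j)*(11 + j))
w(-21)*369 + 469 = (-44 - 48*(-21) - 4*(-21)**2)*369 + 469 = (-44 + 1008 - 4*441)*369 + 469 = (-44 + 1008 - 1764)*369 + 469 = -800*369 + 469 = -295200 + 469 = -294731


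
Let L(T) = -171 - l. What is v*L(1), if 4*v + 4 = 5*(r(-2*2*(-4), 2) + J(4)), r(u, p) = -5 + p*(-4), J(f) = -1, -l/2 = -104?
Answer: 14023/2 ≈ 7011.5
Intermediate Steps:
l = 208 (l = -2*(-104) = 208)
r(u, p) = -5 - 4*p
L(T) = -379 (L(T) = -171 - 1*208 = -171 - 208 = -379)
v = -37/2 (v = -1 + (5*((-5 - 4*2) - 1))/4 = -1 + (5*((-5 - 8) - 1))/4 = -1 + (5*(-13 - 1))/4 = -1 + (5*(-14))/4 = -1 + (¼)*(-70) = -1 - 35/2 = -37/2 ≈ -18.500)
v*L(1) = -37/2*(-379) = 14023/2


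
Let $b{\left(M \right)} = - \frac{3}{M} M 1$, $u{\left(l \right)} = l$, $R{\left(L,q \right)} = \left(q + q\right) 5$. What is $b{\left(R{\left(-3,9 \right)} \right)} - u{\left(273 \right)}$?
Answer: $-276$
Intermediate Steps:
$R{\left(L,q \right)} = 10 q$ ($R{\left(L,q \right)} = 2 q 5 = 10 q$)
$b{\left(M \right)} = -3$ ($b{\left(M \right)} = \left(-3\right) 1 = -3$)
$b{\left(R{\left(-3,9 \right)} \right)} - u{\left(273 \right)} = -3 - 273 = -276$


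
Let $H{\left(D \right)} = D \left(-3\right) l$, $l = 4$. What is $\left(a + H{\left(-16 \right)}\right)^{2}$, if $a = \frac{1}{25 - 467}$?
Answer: $\frac{7201728769}{195364} \approx 36863.0$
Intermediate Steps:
$H{\left(D \right)} = - 12 D$ ($H{\left(D \right)} = D \left(-3\right) 4 = - 3 D 4 = - 12 D$)
$a = - \frac{1}{442}$ ($a = \frac{1}{-442} = - \frac{1}{442} \approx -0.0022624$)
$\left(a + H{\left(-16 \right)}\right)^{2} = \left(- \frac{1}{442} - -192\right)^{2} = \left(- \frac{1}{442} + 192\right)^{2} = \left(\frac{84863}{442}\right)^{2} = \frac{7201728769}{195364}$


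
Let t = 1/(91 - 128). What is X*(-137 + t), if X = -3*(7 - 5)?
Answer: 30420/37 ≈ 822.16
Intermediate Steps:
t = -1/37 (t = 1/(-37) = -1/37 ≈ -0.027027)
X = -6 (X = -3*2 = -6)
X*(-137 + t) = -6*(-137 - 1/37) = -6*(-5070/37) = 30420/37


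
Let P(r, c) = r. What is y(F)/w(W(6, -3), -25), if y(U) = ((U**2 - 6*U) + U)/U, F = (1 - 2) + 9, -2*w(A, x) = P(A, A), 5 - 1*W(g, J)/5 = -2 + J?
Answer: -3/25 ≈ -0.12000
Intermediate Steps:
W(g, J) = 35 - 5*J (W(g, J) = 25 - 5*(-2 + J) = 25 + (10 - 5*J) = 35 - 5*J)
w(A, x) = -A/2
F = 8 (F = -1 + 9 = 8)
y(U) = (U**2 - 5*U)/U
y(F)/w(W(6, -3), -25) = (-5 + 8)/((-(35 - 5*(-3))/2)) = 3/((-(35 + 15)/2)) = 3/((-1/2*50)) = 3/(-25) = 3*(-1/25) = -3/25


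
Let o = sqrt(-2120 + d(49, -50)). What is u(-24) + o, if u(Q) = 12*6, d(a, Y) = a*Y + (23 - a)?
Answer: 72 + 2*I*sqrt(1149) ≈ 72.0 + 67.794*I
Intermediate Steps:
d(a, Y) = 23 - a + Y*a (d(a, Y) = Y*a + (23 - a) = 23 - a + Y*a)
u(Q) = 72
o = 2*I*sqrt(1149) (o = sqrt(-2120 + (23 - 1*49 - 50*49)) = sqrt(-2120 + (23 - 49 - 2450)) = sqrt(-2120 - 2476) = sqrt(-4596) = 2*I*sqrt(1149) ≈ 67.794*I)
u(-24) + o = 72 + 2*I*sqrt(1149)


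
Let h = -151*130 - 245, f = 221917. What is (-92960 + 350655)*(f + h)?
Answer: 52065213190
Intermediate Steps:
h = -19875 (h = -19630 - 245 = -19875)
(-92960 + 350655)*(f + h) = (-92960 + 350655)*(221917 - 19875) = 257695*202042 = 52065213190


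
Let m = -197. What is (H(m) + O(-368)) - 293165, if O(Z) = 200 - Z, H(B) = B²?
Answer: -253788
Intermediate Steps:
(H(m) + O(-368)) - 293165 = ((-197)² + (200 - 1*(-368))) - 293165 = (38809 + (200 + 368)) - 293165 = (38809 + 568) - 293165 = 39377 - 293165 = -253788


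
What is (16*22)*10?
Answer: 3520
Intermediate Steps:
(16*22)*10 = 352*10 = 3520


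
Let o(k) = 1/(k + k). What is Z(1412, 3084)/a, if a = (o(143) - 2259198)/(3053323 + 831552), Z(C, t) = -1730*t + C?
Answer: 5926367830669000/646130627 ≈ 9.1721e+6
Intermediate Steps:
o(k) = 1/(2*k)
Z(C, t) = C - 1730*t
a = -646130627/1111074250 (a = ((½)/143 - 2259198)/(3053323 + 831552) = ((½)*(1/143) - 2259198)/3884875 = (1/286 - 2259198)*(1/3884875) = -646130627/286*1/3884875 = -646130627/1111074250 ≈ -0.58154)
Z(1412, 3084)/a = (1412 - 1730*3084)/(-646130627/1111074250) = (1412 - 5335320)*(-1111074250/646130627) = -5333908*(-1111074250/646130627) = 5926367830669000/646130627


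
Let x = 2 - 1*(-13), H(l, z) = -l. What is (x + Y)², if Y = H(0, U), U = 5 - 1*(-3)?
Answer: 225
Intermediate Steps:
U = 8 (U = 5 + 3 = 8)
x = 15 (x = 2 + 13 = 15)
Y = 0 (Y = -1*0 = 0)
(x + Y)² = (15 + 0)² = 15² = 225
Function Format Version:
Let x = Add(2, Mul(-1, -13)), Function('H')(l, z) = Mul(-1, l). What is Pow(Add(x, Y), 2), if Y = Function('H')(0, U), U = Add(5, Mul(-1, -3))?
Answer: 225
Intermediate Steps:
U = 8 (U = Add(5, 3) = 8)
x = 15 (x = Add(2, 13) = 15)
Y = 0 (Y = Mul(-1, 0) = 0)
Pow(Add(x, Y), 2) = Pow(Add(15, 0), 2) = Pow(15, 2) = 225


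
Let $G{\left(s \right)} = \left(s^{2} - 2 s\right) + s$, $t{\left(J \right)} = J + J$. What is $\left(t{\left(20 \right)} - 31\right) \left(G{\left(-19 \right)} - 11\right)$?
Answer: $3321$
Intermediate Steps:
$t{\left(J \right)} = 2 J$
$G{\left(s \right)} = s^{2} - s$
$\left(t{\left(20 \right)} - 31\right) \left(G{\left(-19 \right)} - 11\right) = \left(2 \cdot 20 - 31\right) \left(- 19 \left(-1 - 19\right) - 11\right) = \left(40 - 31\right) \left(\left(-19\right) \left(-20\right) - 11\right) = 9 \left(380 - 11\right) = 9 \cdot 369 = 3321$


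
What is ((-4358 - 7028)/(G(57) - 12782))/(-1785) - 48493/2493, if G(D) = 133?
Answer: -364975296181/18762704415 ≈ -19.452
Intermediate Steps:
((-4358 - 7028)/(G(57) - 12782))/(-1785) - 48493/2493 = ((-4358 - 7028)/(133 - 12782))/(-1785) - 48493/2493 = -11386/(-12649)*(-1/1785) - 48493*1/2493 = -11386*(-1/12649)*(-1/1785) - 48493/2493 = (11386/12649)*(-1/1785) - 48493/2493 = -11386/22578465 - 48493/2493 = -364975296181/18762704415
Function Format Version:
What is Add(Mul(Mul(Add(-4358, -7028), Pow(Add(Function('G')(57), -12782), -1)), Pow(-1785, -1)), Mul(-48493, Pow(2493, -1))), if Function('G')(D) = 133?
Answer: Rational(-364975296181, 18762704415) ≈ -19.452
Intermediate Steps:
Add(Mul(Mul(Add(-4358, -7028), Pow(Add(Function('G')(57), -12782), -1)), Pow(-1785, -1)), Mul(-48493, Pow(2493, -1))) = Add(Mul(Mul(Add(-4358, -7028), Pow(Add(133, -12782), -1)), Pow(-1785, -1)), Mul(-48493, Pow(2493, -1))) = Add(Mul(Mul(-11386, Pow(-12649, -1)), Rational(-1, 1785)), Mul(-48493, Rational(1, 2493))) = Add(Mul(Mul(-11386, Rational(-1, 12649)), Rational(-1, 1785)), Rational(-48493, 2493)) = Add(Mul(Rational(11386, 12649), Rational(-1, 1785)), Rational(-48493, 2493)) = Add(Rational(-11386, 22578465), Rational(-48493, 2493)) = Rational(-364975296181, 18762704415)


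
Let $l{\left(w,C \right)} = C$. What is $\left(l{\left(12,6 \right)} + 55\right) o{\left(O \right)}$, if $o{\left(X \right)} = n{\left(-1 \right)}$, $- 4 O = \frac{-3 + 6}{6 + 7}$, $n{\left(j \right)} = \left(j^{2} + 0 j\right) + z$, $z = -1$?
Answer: $0$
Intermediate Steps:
$n{\left(j \right)} = -1 + j^{2}$ ($n{\left(j \right)} = \left(j^{2} + 0 j\right) - 1 = \left(j^{2} + 0\right) - 1 = j^{2} - 1 = -1 + j^{2}$)
$O = - \frac{3}{52}$ ($O = - \frac{\left(-3 + 6\right) \frac{1}{6 + 7}}{4} = - \frac{3 \cdot \frac{1}{13}}{4} = \left(- \frac{1}{4}\right) \frac{3}{13} = - \frac{3}{52} \approx -0.057692$)
$o{\left(X \right)} = 0$ ($o{\left(X \right)} = -1 + \left(-1\right)^{2} = -1 + 1 = 0$)
$\left(l{\left(12,6 \right)} + 55\right) o{\left(O \right)} = \left(6 + 55\right) 0 = 61 \cdot 0 = 0$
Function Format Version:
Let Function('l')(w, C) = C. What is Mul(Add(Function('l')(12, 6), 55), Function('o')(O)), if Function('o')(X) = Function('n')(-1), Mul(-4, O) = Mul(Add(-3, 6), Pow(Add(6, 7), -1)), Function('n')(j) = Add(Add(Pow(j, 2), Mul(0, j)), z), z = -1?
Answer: 0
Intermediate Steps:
Function('n')(j) = Add(-1, Pow(j, 2)) (Function('n')(j) = Add(Add(Pow(j, 2), Mul(0, j)), -1) = Add(Add(Pow(j, 2), 0), -1) = Add(Pow(j, 2), -1) = Add(-1, Pow(j, 2)))
O = Rational(-3, 52) (O = Mul(Rational(-1, 4), Mul(Add(-3, 6), Pow(Add(6, 7), -1))) = Mul(Rational(-1, 4), Mul(3, Pow(13, -1))) = Mul(Rational(-1, 4), Mul(3, Rational(1, 13))) = Mul(Rational(-1, 4), Rational(3, 13)) = Rational(-3, 52) ≈ -0.057692)
Function('o')(X) = 0 (Function('o')(X) = Add(-1, Pow(-1, 2)) = Add(-1, 1) = 0)
Mul(Add(Function('l')(12, 6), 55), Function('o')(O)) = Mul(Add(6, 55), 0) = Mul(61, 0) = 0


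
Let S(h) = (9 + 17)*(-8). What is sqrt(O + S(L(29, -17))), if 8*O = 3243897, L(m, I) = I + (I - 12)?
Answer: sqrt(6484466)/4 ≈ 636.62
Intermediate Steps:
L(m, I) = -12 + 2*I (L(m, I) = I + (-12 + I) = -12 + 2*I)
O = 3243897/8 (O = (1/8)*3243897 = 3243897/8 ≈ 4.0549e+5)
S(h) = -208 (S(h) = 26*(-8) = -208)
sqrt(O + S(L(29, -17))) = sqrt(3243897/8 - 208) = sqrt(3242233/8) = sqrt(6484466)/4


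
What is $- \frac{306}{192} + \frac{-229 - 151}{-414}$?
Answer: $- \frac{4477}{6624} \approx -0.67588$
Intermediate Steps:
$- \frac{306}{192} + \frac{-229 - 151}{-414} = \left(-306\right) \frac{1}{192} - - \frac{190}{207} = - \frac{51}{32} + \frac{190}{207} = - \frac{4477}{6624}$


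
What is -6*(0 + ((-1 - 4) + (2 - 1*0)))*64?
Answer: 1152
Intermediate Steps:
-6*(0 + ((-1 - 4) + (2 - 1*0)))*64 = -6*(0 + (-5 + (2 + 0)))*64 = -6*(0 + (-5 + 2))*64 = -6*(0 - 3)*64 = -(-18)*64 = -6*(-3)*64 = 18*64 = 1152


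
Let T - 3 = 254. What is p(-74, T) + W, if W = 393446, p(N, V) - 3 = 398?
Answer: 393847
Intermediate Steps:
T = 257 (T = 3 + 254 = 257)
p(N, V) = 401 (p(N, V) = 3 + 398 = 401)
p(-74, T) + W = 401 + 393446 = 393847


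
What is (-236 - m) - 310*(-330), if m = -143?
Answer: 102207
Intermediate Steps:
(-236 - m) - 310*(-330) = (-236 - 1*(-143)) - 310*(-330) = (-236 + 143) + 102300 = -93 + 102300 = 102207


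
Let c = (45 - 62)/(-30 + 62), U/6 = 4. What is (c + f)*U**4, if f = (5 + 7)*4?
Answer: 15748992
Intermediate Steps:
U = 24 (U = 6*4 = 24)
c = -17/32 ≈ -0.53125
f = 48 (f = 12*4 = 48)
(c + f)*U**4 = (-17/32 + 48)*24**4 = (1519/32)*331776 = 15748992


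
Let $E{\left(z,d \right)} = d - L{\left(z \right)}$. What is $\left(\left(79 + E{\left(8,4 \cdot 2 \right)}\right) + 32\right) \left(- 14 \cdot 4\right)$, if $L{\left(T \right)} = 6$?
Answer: $-6328$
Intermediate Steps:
$E{\left(z,d \right)} = -6 + d$ ($E{\left(z,d \right)} = d - 6 = -6 + d$)
$\left(\left(79 + E{\left(8,4 \cdot 2 \right)}\right) + 32\right) \left(- 14 \cdot 4\right) = \left(\left(79 + \left(-6 + 4 \cdot 2\right)\right) + 32\right) \left(- 14 \cdot 4\right) = \left(\left(79 + \left(-6 + 8\right)\right) + 32\right) \left(\left(-1\right) 56\right) = \left(\left(79 + 2\right) + 32\right) \left(-56\right) = \left(81 + 32\right) \left(-56\right) = 113 \left(-56\right) = -6328$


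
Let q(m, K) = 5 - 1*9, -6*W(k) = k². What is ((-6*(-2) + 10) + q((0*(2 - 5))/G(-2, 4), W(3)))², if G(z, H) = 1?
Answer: 324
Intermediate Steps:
W(k) = -k²/6
q(m, K) = -4 (q(m, K) = 5 - 9 = -4)
((-6*(-2) + 10) + q((0*(2 - 5))/G(-2, 4), W(3)))² = ((-6*(-2) + 10) - 4)² = ((12 + 10) - 4)² = (22 - 4)² = 18² = 324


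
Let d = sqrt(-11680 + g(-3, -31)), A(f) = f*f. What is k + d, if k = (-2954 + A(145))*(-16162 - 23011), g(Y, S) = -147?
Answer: -707895283 + I*sqrt(11827) ≈ -7.079e+8 + 108.75*I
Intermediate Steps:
A(f) = f**2
k = -707895283 (k = (-2954 + 145**2)*(-16162 - 23011) = (-2954 + 21025)*(-39173) = 18071*(-39173) = -707895283)
d = I*sqrt(11827) (d = sqrt(-11680 - 147) = sqrt(-11827) = I*sqrt(11827) ≈ 108.75*I)
k + d = -707895283 + I*sqrt(11827)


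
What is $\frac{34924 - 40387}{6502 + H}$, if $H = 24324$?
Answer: $- \frac{5463}{30826} \approx -0.17722$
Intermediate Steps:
$\frac{34924 - 40387}{6502 + H} = \frac{34924 - 40387}{6502 + 24324} = - \frac{5463}{30826}$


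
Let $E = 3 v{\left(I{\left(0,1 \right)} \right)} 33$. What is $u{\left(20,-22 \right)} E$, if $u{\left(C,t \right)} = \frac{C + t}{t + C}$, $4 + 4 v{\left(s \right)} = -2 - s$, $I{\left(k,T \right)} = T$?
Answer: $- \frac{693}{4} \approx -173.25$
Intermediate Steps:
$v{\left(s \right)} = - \frac{3}{2} - \frac{s}{4}$ ($v{\left(s \right)} = -1 + \frac{-2 - s}{4} = -1 - \left(\frac{1}{2} + \frac{s}{4}\right) = - \frac{3}{2} - \frac{s}{4}$)
$u{\left(C,t \right)} = 1$ ($u{\left(C,t \right)} = \frac{C + t}{C + t} = 1$)
$E = - \frac{693}{4}$ ($E = 3 \left(- \frac{3}{2} - \frac{1}{4}\right) 33 = 3 \left(\left(- \frac{7}{4}\right) 33\right) = 3 \left(- \frac{231}{4}\right) = - \frac{693}{4} \approx -173.25$)
$u{\left(20,-22 \right)} E = 1 \left(- \frac{693}{4}\right) = - \frac{693}{4}$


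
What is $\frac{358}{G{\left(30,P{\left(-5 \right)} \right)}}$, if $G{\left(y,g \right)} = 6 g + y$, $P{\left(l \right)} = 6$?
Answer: $\frac{179}{33} \approx 5.4242$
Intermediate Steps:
$G{\left(y,g \right)} = y + 6 g$
$\frac{358}{G{\left(30,P{\left(-5 \right)} \right)}} = \frac{358}{30 + 6 \cdot 6} = \frac{358}{30 + 36} = \frac{358}{66} = 358 \cdot \frac{1}{66} = \frac{179}{33}$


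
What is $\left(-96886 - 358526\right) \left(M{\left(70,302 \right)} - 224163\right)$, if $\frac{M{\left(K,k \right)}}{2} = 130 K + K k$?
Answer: $74543202396$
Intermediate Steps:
$M{\left(K,k \right)} = 260 K + 2 K k$ ($M{\left(K,k \right)} = 2 \left(130 K + K k\right) = 260 K + 2 K k$)
$\left(-96886 - 358526\right) \left(M{\left(70,302 \right)} - 224163\right) = \left(-96886 - 358526\right) \left(2 \cdot 70 \left(130 + 302\right) - 224163\right) = - 455412 \left(2 \cdot 70 \cdot 432 - 224163\right) = - 455412 \left(60480 - 224163\right) = \left(-455412\right) \left(-163683\right) = 74543202396$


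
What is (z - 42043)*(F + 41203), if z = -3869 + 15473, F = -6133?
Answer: -1067495730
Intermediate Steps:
z = 11604
(z - 42043)*(F + 41203) = (11604 - 42043)*(-6133 + 41203) = -30439*35070 = -1067495730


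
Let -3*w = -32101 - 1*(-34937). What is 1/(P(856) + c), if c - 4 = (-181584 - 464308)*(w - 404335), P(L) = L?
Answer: 3/785301977752 ≈ 3.8202e-12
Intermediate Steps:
w = -2836/3 (w = -(-32101 - 1*(-34937))/3 = -(-32101 + 34937)/3 = -⅓*2836 = -2836/3 ≈ -945.33)
c = 785301975184/3 (c = 4 + (-181584 - 464308)*(-2836/3 - 404335) = 4 - 645892*(-1215841/3) = 4 + 785301975172/3 = 785301975184/3 ≈ 2.6177e+11)
1/(P(856) + c) = 1/(856 + 785301975184/3) = 1/(785301977752/3) = 3/785301977752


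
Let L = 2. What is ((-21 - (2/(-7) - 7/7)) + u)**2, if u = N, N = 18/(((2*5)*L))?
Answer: 1734489/4900 ≈ 353.98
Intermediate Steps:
N = 9/10 (N = 18/(((2*5)*2)) = 18/((10*2)) = 18/20 = 18*(1/20) = 9/10 ≈ 0.90000)
u = 9/10 ≈ 0.90000
((-21 - (2/(-7) - 7/7)) + u)**2 = ((-21 - (2/(-7) - 7/7)) + 9/10)**2 = ((-21 - (2*(-1/7) - 7*1/7)) + 9/10)**2 = ((-21 - (-2/7 - 1)) + 9/10)**2 = ((-21 - 1*(-9/7)) + 9/10)**2 = ((-21 + 9/7) + 9/10)**2 = (-138/7 + 9/10)**2 = (-1317/70)**2 = 1734489/4900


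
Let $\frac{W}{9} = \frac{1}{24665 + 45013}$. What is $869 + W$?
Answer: $\frac{6727799}{7742} \approx 869.0$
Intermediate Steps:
$W = \frac{1}{7742}$ ($W = \frac{9}{24665 + 45013} = \frac{9}{69678} = 9 \cdot \frac{1}{69678} = \frac{1}{7742} \approx 0.00012917$)
$869 + W = 869 + \frac{1}{7742} = \frac{6727799}{7742}$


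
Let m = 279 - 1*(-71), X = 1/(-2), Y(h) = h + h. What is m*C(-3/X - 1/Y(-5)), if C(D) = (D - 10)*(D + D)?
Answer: -16653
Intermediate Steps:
Y(h) = 2*h
X = -½ (X = 1*(-½) = -½ ≈ -0.50000)
m = 350 (m = 279 + 71 = 350)
C(D) = 2*D*(-10 + D) (C(D) = (-10 + D)*(2*D) = 2*D*(-10 + D))
m*C(-3/X - 1/Y(-5)) = 350*(2*(-3/(-½) - 1/(2*(-5)))*(-10 + (-3/(-½) - 1/(2*(-5))))) = 350*(2*(-3*(-2) - 1/(-10))*(-10 + (-3*(-2) - 1/(-10)))) = 350*(2*(6 - 1*(-⅒))*(-10 + (6 - 1*(-⅒)))) = 350*(2*(6 + ⅒)*(-10 + (6 + ⅒))) = 350*(2*(61/10)*(-10 + 61/10)) = 350*(2*(61/10)*(-39/10)) = 350*(-2379/50) = -16653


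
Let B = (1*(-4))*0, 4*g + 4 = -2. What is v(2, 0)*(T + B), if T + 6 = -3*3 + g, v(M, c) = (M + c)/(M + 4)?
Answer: -11/2 ≈ -5.5000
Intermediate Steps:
g = -3/2 (g = -1 + (1/4)*(-2) = -1 - 1/2 = -3/2 ≈ -1.5000)
v(M, c) = (M + c)/(4 + M)
B = 0 (B = -4*0 = 0)
T = -33/2 (T = -6 + (-3*3 - 3/2) = -6 + (-9 - 3/2) = -6 - 21/2 = -33/2 ≈ -16.500)
v(2, 0)*(T + B) = ((2 + 0)/(4 + 2))*(-33/2 + 0) = (2/6)*(-33/2) = ((1/6)*2)*(-33/2) = (1/3)*(-33/2) = -11/2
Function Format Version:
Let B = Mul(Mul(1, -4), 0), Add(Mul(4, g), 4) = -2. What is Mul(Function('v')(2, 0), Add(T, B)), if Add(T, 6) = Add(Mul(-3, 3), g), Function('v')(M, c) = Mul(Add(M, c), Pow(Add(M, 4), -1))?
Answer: Rational(-11, 2) ≈ -5.5000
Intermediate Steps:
g = Rational(-3, 2) (g = Add(-1, Mul(Rational(1, 4), -2)) = Add(-1, Rational(-1, 2)) = Rational(-3, 2) ≈ -1.5000)
Function('v')(M, c) = Mul(Pow(Add(4, M), -1), Add(M, c)) (Function('v')(M, c) = Mul(Add(M, c), Pow(Add(4, M), -1)) = Mul(Pow(Add(4, M), -1), Add(M, c)))
B = 0 (B = Mul(-4, 0) = 0)
T = Rational(-33, 2) (T = Add(-6, Add(Mul(-3, 3), Rational(-3, 2))) = Add(-6, Add(-9, Rational(-3, 2))) = Add(-6, Rational(-21, 2)) = Rational(-33, 2) ≈ -16.500)
Mul(Function('v')(2, 0), Add(T, B)) = Mul(Mul(Pow(Add(4, 2), -1), Add(2, 0)), Add(Rational(-33, 2), 0)) = Mul(Mul(Pow(6, -1), 2), Rational(-33, 2)) = Mul(Mul(Rational(1, 6), 2), Rational(-33, 2)) = Mul(Rational(1, 3), Rational(-33, 2)) = Rational(-11, 2)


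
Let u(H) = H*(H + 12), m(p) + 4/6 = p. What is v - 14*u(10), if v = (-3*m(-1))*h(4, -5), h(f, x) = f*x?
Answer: -3180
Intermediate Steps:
m(p) = -2/3 + p
v = -100 (v = (-3*(-2/3 - 1))*(4*(-5)) = -3*(-5/3)*(-20) = 5*(-20) = -100)
u(H) = H*(12 + H)
v - 14*u(10) = -100 - 140*(12 + 10) = -100 - 140*22 = -100 - 14*220 = -100 - 3080 = -3180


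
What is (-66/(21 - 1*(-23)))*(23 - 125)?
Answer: 153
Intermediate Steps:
(-66/(21 - 1*(-23)))*(23 - 125) = -66/(21 + 23)*(-102) = -66/44*(-102) = -66*1/44*(-102) = -3/2*(-102) = 153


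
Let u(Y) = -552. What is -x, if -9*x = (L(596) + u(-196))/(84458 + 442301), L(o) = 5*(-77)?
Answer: -937/4740831 ≈ -0.00019764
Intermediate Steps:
L(o) = -385
x = 937/4740831 (x = -(-385 - 552)/(9*(84458 + 442301)) = -(-937)/(9*526759) = -⅑*(-937/526759) = 937/4740831 ≈ 0.00019764)
-x = -1*937/4740831 = -937/4740831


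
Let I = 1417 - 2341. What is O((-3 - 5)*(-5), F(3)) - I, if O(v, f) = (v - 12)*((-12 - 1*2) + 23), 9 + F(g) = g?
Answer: 1176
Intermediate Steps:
F(g) = -9 + g
I = -924
O(v, f) = -108 + 9*v (O(v, f) = (-12 + v)*((-12 - 2) + 23) = (-12 + v)*(-14 + 23) = (-12 + v)*9 = -108 + 9*v)
O((-3 - 5)*(-5), F(3)) - I = (-108 + 9*((-3 - 5)*(-5))) - 1*(-924) = (-108 + 9*(-8*(-5))) + 924 = (-108 + 9*40) + 924 = (-108 + 360) + 924 = 252 + 924 = 1176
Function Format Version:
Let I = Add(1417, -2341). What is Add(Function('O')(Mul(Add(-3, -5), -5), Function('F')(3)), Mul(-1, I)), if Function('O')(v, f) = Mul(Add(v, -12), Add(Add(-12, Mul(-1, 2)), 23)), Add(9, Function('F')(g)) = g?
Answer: 1176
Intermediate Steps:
Function('F')(g) = Add(-9, g)
I = -924
Function('O')(v, f) = Add(-108, Mul(9, v)) (Function('O')(v, f) = Mul(Add(-12, v), Add(Add(-12, -2), 23)) = Mul(Add(-12, v), Add(-14, 23)) = Mul(Add(-12, v), 9) = Add(-108, Mul(9, v)))
Add(Function('O')(Mul(Add(-3, -5), -5), Function('F')(3)), Mul(-1, I)) = Add(Add(-108, Mul(9, Mul(Add(-3, -5), -5))), Mul(-1, -924)) = Add(Add(-108, Mul(9, Mul(-8, -5))), 924) = Add(Add(-108, Mul(9, 40)), 924) = Add(Add(-108, 360), 924) = Add(252, 924) = 1176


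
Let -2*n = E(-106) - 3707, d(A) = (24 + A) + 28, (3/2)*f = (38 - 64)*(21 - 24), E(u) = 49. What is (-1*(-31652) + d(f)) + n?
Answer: 33585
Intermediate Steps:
f = 52 (f = 2*((38 - 64)*(21 - 24))/3 = 2*(-26*(-3))/3 = (⅔)*78 = 52)
d(A) = 52 + A
n = 1829 (n = -(49 - 3707)/2 = -½*(-3658) = 1829)
(-1*(-31652) + d(f)) + n = (-1*(-31652) + (52 + 52)) + 1829 = (31652 + 104) + 1829 = 31756 + 1829 = 33585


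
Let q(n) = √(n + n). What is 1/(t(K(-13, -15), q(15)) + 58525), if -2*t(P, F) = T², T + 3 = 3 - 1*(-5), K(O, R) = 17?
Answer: 2/117025 ≈ 1.7090e-5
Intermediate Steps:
T = 5 (T = -3 + (3 - 1*(-5)) = -3 + (3 + 5) = -3 + 8 = 5)
q(n) = √2*√n (q(n) = √(2*n) = √2*√n)
t(P, F) = -25/2 (t(P, F) = -½*5² = -½*25 = -25/2)
1/(t(K(-13, -15), q(15)) + 58525) = 1/(-25/2 + 58525) = 1/(117025/2) = 2/117025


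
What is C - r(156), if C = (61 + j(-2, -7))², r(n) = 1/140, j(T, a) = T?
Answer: 487339/140 ≈ 3481.0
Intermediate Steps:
r(n) = 1/140
C = 3481 (C = (61 - 2)² = 59² = 3481)
C - r(156) = 3481 - 1*1/140 = 3481 - 1/140 = 487339/140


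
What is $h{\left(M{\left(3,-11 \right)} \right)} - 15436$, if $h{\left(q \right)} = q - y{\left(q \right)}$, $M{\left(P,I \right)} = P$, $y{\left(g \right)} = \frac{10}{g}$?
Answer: $- \frac{46309}{3} \approx -15436.0$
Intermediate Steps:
$h{\left(q \right)} = q - \frac{10}{q}$
$h{\left(M{\left(3,-11 \right)} \right)} - 15436 = \left(3 - \frac{10}{3}\right) - 15436 = - \frac{1}{3} - 15436 = - \frac{46309}{3}$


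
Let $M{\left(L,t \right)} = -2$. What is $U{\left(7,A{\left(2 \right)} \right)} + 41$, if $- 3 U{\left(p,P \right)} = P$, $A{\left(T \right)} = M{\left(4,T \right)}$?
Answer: $\frac{125}{3} \approx 41.667$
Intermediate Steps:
$A{\left(T \right)} = -2$
$U{\left(p,P \right)} = - \frac{P}{3}$
$U{\left(7,A{\left(2 \right)} \right)} + 41 = \left(- \frac{1}{3}\right) \left(-2\right) + 41 = \frac{2}{3} + 41 = \frac{125}{3}$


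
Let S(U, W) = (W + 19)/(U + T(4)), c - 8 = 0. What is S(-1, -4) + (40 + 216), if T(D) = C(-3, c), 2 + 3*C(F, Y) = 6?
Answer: 301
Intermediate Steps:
c = 8 (c = 8 + 0 = 8)
C(F, Y) = 4/3 (C(F, Y) = -⅔ + (⅓)*6 = -⅔ + 2 = 4/3)
T(D) = 4/3
S(U, W) = (19 + W)/(4/3 + U) (S(U, W) = (W + 19)/(U + 4/3) = (19 + W)/(4/3 + U))
S(-1, -4) + (40 + 216) = 3*(19 - 4)/(4 + 3*(-1)) + (40 + 216) = 3*15/(4 - 3) + 256 = 3*15/1 + 256 = 3*1*15 + 256 = 45 + 256 = 301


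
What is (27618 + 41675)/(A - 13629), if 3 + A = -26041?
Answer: -69293/39673 ≈ -1.7466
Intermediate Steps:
A = -26044 (A = -3 - 26041 = -26044)
(27618 + 41675)/(A - 13629) = (27618 + 41675)/(-26044 - 13629) = 69293/(-39673) = 69293*(-1/39673) = -69293/39673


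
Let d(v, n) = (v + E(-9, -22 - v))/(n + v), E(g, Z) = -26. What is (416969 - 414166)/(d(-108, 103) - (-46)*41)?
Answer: 14015/9564 ≈ 1.4654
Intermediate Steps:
d(v, n) = (-26 + v)/(n + v) (d(v, n) = (v - 26)/(n + v) = (-26 + v)/(n + v))
(416969 - 414166)/(d(-108, 103) - (-46)*41) = (416969 - 414166)/((-26 - 108)/(103 - 108) - (-46)*41) = 2803/(-134/(-5) - 1*(-1886)) = 2803/(-1/5*(-134) + 1886) = 2803/(134/5 + 1886) = 2803/(9564/5) = 2803*(5/9564) = 14015/9564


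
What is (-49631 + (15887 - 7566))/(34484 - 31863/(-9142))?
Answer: -377656020/315284591 ≈ -1.1978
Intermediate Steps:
(-49631 + (15887 - 7566))/(34484 - 31863/(-9142)) = (-49631 + 8321)/(34484 - 31863*(-1/9142)) = -41310/(34484 + 31863/9142) = -41310/315284591/9142 = -41310*9142/315284591 = -377656020/315284591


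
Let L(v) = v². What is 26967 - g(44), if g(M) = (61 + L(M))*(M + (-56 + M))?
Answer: -36937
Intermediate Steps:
g(M) = (-56 + 2*M)*(61 + M²) (g(M) = (61 + M²)*(M + (-56 + M)) = (61 + M²)*(-56 + 2*M) = (-56 + 2*M)*(61 + M²))
26967 - g(44) = 26967 - (-3416 - 56*44² + 2*44³ + 122*44) = 26967 - (-3416 - 56*1936 + 2*85184 + 5368) = 26967 - (-3416 - 108416 + 170368 + 5368) = 26967 - 1*63904 = 26967 - 63904 = -36937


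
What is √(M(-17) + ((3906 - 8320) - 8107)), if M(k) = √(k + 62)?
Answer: √(-12521 + 3*√5) ≈ 111.87*I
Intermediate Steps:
M(k) = √(62 + k)
√(M(-17) + ((3906 - 8320) - 8107)) = √(√(62 - 17) + ((3906 - 8320) - 8107)) = √(√45 + (-4414 - 8107)) = √(3*√5 - 12521) = √(-12521 + 3*√5)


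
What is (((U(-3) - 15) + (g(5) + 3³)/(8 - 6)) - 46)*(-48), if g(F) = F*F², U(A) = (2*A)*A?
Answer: -1584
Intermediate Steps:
U(A) = 2*A²
g(F) = F³
(((U(-3) - 15) + (g(5) + 3³)/(8 - 6)) - 46)*(-48) = (((2*(-3)² - 15) + (5³ + 3³)/(8 - 6)) - 46)*(-48) = (((2*9 - 15) + (125 + 27)/2) - 46)*(-48) = (((18 - 15) + 152*(½)) - 46)*(-48) = ((3 + 76) - 46)*(-48) = (79 - 46)*(-48) = 33*(-48) = -1584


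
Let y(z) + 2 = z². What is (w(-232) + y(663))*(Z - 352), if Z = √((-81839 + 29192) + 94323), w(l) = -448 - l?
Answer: -154651552 + 878702*√10419 ≈ -6.4959e+7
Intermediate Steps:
y(z) = -2 + z²
Z = 2*√10419 (Z = √(-52647 + 94323) = √41676 = 2*√10419 ≈ 204.15)
(w(-232) + y(663))*(Z - 352) = ((-448 - 1*(-232)) + (-2 + 663²))*(2*√10419 - 352) = ((-448 + 232) + (-2 + 439569))*(-352 + 2*√10419) = (-216 + 439567)*(-352 + 2*√10419) = 439351*(-352 + 2*√10419) = -154651552 + 878702*√10419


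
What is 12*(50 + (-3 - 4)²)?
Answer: 1188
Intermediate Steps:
12*(50 + (-3 - 4)²) = 12*(50 + (-7)²) = 12*(50 + 49) = 12*99 = 1188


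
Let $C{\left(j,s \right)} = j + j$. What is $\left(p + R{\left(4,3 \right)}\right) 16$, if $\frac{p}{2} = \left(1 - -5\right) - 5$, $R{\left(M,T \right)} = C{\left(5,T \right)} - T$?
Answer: $144$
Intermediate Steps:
$C{\left(j,s \right)} = 2 j$
$R{\left(M,T \right)} = 10 - T$ ($R{\left(M,T \right)} = 2 \cdot 5 - T = 10 - T$)
$p = 2$ ($p = 2 \left(\left(1 - -5\right) - 5\right) = 2 \left(\left(1 + 5\right) - 5\right) = 2 \left(6 - 5\right) = 2 \cdot 1 = 2$)
$\left(p + R{\left(4,3 \right)}\right) 16 = \left(2 + \left(10 - 3\right)\right) 16 = \left(2 + 7\right) 16 = 9 \cdot 16 = 144$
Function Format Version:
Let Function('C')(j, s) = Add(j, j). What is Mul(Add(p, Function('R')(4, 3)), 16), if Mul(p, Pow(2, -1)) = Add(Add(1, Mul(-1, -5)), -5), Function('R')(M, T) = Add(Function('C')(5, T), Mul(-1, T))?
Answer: 144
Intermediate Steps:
Function('C')(j, s) = Mul(2, j)
Function('R')(M, T) = Add(10, Mul(-1, T)) (Function('R')(M, T) = Add(Mul(2, 5), Mul(-1, T)) = Add(10, Mul(-1, T)))
p = 2 (p = Mul(2, Add(Add(1, Mul(-1, -5)), -5)) = Mul(2, Add(Add(1, 5), -5)) = Mul(2, Add(6, -5)) = Mul(2, 1) = 2)
Mul(Add(p, Function('R')(4, 3)), 16) = Mul(Add(2, Add(10, Mul(-1, 3))), 16) = Mul(Add(2, Add(10, -3)), 16) = Mul(Add(2, 7), 16) = Mul(9, 16) = 144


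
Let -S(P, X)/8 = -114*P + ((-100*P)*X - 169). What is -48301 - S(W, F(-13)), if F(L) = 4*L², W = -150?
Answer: 81207147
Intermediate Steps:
S(P, X) = 1352 + 912*P + 800*P*X (S(P, X) = -8*(-114*P + ((-100*P)*X - 169)) = -8*(-114*P + (-100*P*X - 169)) = -8*(-114*P + (-169 - 100*P*X)) = -8*(-169 - 114*P - 100*P*X) = 1352 + 912*P + 800*P*X)
-48301 - S(W, F(-13)) = -48301 - (1352 + 912*(-150) + 800*(-150)*(4*(-13)²)) = -48301 - (1352 - 136800 + 800*(-150)*(4*169)) = -48301 - (1352 - 136800 + 800*(-150)*676) = -48301 - (1352 - 136800 - 81120000) = -48301 - 1*(-81255448) = -48301 + 81255448 = 81207147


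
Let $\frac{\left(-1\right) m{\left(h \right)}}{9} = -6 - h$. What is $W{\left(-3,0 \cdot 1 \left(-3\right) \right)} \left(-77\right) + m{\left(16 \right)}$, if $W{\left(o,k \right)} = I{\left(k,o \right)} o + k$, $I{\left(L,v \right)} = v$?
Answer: $-495$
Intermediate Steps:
$W{\left(o,k \right)} = k + o^{2}$ ($W{\left(o,k \right)} = o o + k = o^{2} + k = k + o^{2}$)
$m{\left(h \right)} = 54 + 9 h$ ($m{\left(h \right)} = - 9 \left(-6 - h\right) = 54 + 9 h$)
$W{\left(-3,0 \cdot 1 \left(-3\right) \right)} \left(-77\right) + m{\left(16 \right)} = \left(0 \cdot 1 \left(-3\right) + \left(-3\right)^{2}\right) \left(-77\right) + \left(54 + 9 \cdot 16\right) = \left(0 \left(-3\right) + 9\right) \left(-77\right) + \left(54 + 144\right) = \left(0 + 9\right) \left(-77\right) + 198 = 9 \left(-77\right) + 198 = -693 + 198 = -495$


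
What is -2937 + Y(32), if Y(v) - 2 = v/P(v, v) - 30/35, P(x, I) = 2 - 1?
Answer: -20327/7 ≈ -2903.9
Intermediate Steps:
P(x, I) = 1
Y(v) = 8/7 + v (Y(v) = 2 + (v/1 - 30/35) = 2 + (v*1 - 30*1/35) = 2 + (v - 6/7) = 2 + (-6/7 + v) = 8/7 + v)
-2937 + Y(32) = -2937 + (8/7 + 32) = -2937 + 232/7 = -20327/7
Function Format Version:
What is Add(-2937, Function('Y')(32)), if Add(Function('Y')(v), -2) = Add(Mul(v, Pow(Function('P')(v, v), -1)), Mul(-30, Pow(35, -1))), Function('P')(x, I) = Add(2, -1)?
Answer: Rational(-20327, 7) ≈ -2903.9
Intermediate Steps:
Function('P')(x, I) = 1
Function('Y')(v) = Add(Rational(8, 7), v) (Function('Y')(v) = Add(2, Add(Mul(v, Pow(1, -1)), Mul(-30, Pow(35, -1)))) = Add(2, Add(Mul(v, 1), Mul(-30, Rational(1, 35)))) = Add(2, Add(v, Rational(-6, 7))) = Add(2, Add(Rational(-6, 7), v)) = Add(Rational(8, 7), v))
Add(-2937, Function('Y')(32)) = Add(-2937, Add(Rational(8, 7), 32)) = Add(-2937, Rational(232, 7)) = Rational(-20327, 7)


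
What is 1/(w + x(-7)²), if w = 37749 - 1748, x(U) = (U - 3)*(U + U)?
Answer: 1/55601 ≈ 1.7985e-5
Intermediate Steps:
x(U) = 2*U*(-3 + U) (x(U) = (-3 + U)*(2*U) = 2*U*(-3 + U))
w = 36001
1/(w + x(-7)²) = 1/(36001 + (2*(-7)*(-3 - 7))²) = 1/(36001 + (2*(-7)*(-10))²) = 1/(36001 + 140²) = 1/(36001 + 19600) = 1/55601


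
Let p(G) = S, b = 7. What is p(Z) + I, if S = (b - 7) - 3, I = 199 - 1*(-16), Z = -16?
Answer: 212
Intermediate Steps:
I = 215 (I = 199 + 16 = 215)
S = -3 (S = (7 - 7) - 3 = 0 - 3 = -3)
p(G) = -3
p(Z) + I = -3 + 215 = 212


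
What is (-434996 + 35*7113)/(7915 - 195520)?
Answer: 186041/187605 ≈ 0.99166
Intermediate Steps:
(-434996 + 35*7113)/(7915 - 195520) = (-434996 + 248955)/(-187605) = -186041*(-1/187605) = 186041/187605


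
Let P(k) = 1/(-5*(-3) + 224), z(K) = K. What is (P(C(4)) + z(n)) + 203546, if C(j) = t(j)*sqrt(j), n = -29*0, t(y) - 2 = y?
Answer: 48647495/239 ≈ 2.0355e+5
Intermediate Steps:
t(y) = 2 + y
n = 0
C(j) = sqrt(j)*(2 + j) (C(j) = (2 + j)*sqrt(j) = sqrt(j)*(2 + j))
P(k) = 1/239 (P(k) = 1/(15 + 224) = 1/239)
(P(C(4)) + z(n)) + 203546 = (1/239 + 0) + 203546 = 1/239 + 203546 = 48647495/239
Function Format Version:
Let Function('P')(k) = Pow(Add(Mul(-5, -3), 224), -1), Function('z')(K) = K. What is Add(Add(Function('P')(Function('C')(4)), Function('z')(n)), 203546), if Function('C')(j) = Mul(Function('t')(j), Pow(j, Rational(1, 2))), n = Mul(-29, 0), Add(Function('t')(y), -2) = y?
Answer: Rational(48647495, 239) ≈ 2.0355e+5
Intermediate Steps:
Function('t')(y) = Add(2, y)
n = 0
Function('C')(j) = Mul(Pow(j, Rational(1, 2)), Add(2, j)) (Function('C')(j) = Mul(Add(2, j), Pow(j, Rational(1, 2))) = Mul(Pow(j, Rational(1, 2)), Add(2, j)))
Function('P')(k) = Rational(1, 239) (Function('P')(k) = Pow(Add(15, 224), -1) = Pow(239, -1) = Rational(1, 239))
Add(Add(Function('P')(Function('C')(4)), Function('z')(n)), 203546) = Add(Add(Rational(1, 239), 0), 203546) = Add(Rational(1, 239), 203546) = Rational(48647495, 239)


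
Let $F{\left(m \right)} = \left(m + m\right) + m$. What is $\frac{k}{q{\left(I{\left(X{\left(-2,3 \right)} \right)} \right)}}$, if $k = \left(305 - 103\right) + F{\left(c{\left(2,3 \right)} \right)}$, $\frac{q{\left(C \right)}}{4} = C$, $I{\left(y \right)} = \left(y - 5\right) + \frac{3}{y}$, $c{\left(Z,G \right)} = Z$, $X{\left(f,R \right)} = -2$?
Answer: $- \frac{104}{17} \approx -6.1176$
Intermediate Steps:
$F{\left(m \right)} = 3 m$ ($F{\left(m \right)} = 2 m + m = 3 m$)
$I{\left(y \right)} = -5 + y + \frac{3}{y}$ ($I{\left(y \right)} = \left(-5 + y\right) + \frac{3}{y} = -5 + y + \frac{3}{y}$)
$q{\left(C \right)} = 4 C$
$k = 208$ ($k = \left(305 - 103\right) + 3 \cdot 2 = 202 + 6 = 208$)
$\frac{k}{q{\left(I{\left(X{\left(-2,3 \right)} \right)} \right)}} = \frac{208}{4 \left(-5 - 2 + \frac{3}{-2}\right)} = \frac{208}{4 \left(-5 - 2 + 3 \left(- \frac{1}{2}\right)\right)} = \frac{208}{4 \left(-5 - 2 - \frac{3}{2}\right)} = \frac{208}{4 \left(- \frac{17}{2}\right)} = \frac{208}{-34} = 208 \left(- \frac{1}{34}\right) = - \frac{104}{17}$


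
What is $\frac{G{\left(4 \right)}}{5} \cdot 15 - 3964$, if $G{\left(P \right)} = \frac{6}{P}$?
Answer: $- \frac{7919}{2} \approx -3959.5$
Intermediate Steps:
$\frac{G{\left(4 \right)}}{5} \cdot 15 - 3964 = \frac{6 \cdot \frac{1}{4}}{5} \cdot 15 - 3964 = 6 \cdot \frac{1}{4} \cdot \frac{1}{5} \cdot 15 - 3964 = \frac{3}{2} \cdot \frac{1}{5} \cdot 15 - 3964 = \frac{3}{10} \cdot 15 - 3964 = \frac{9}{2} - 3964 = - \frac{7919}{2}$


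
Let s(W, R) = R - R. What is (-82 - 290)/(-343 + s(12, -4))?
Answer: 372/343 ≈ 1.0845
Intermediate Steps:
s(W, R) = 0
(-82 - 290)/(-343 + s(12, -4)) = (-82 - 290)/(-343 + 0) = -372/(-343) = -372*(-1/343) = 372/343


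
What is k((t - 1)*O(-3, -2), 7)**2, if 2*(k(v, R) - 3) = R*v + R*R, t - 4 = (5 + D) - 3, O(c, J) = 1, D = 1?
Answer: 9409/4 ≈ 2352.3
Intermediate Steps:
t = 7 (t = 4 + ((5 + 1) - 3) = 4 + (6 - 3) = 4 + 3 = 7)
k(v, R) = 3 + R**2/2 + R*v/2 (k(v, R) = 3 + (R*v + R*R)/2 = 3 + (R*v + R**2)/2 = 3 + (R**2 + R*v)/2 = 3 + (R**2/2 + R*v/2) = 3 + R**2/2 + R*v/2)
k((t - 1)*O(-3, -2), 7)**2 = (3 + (1/2)*7**2 + (1/2)*7*((7 - 1)*1))**2 = (3 + (1/2)*49 + (1/2)*7*(6*1))**2 = (3 + 49/2 + (1/2)*7*6)**2 = (3 + 49/2 + 21)**2 = (97/2)**2 = 9409/4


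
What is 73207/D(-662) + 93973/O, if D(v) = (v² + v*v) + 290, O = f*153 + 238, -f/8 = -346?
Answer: 2577598627/8443810529 ≈ 0.30526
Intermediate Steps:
f = 2768 (f = -8*(-346) = 2768)
O = 423742 (O = 2768*153 + 238 = 423504 + 238 = 423742)
D(v) = 290 + 2*v² (D(v) = (v² + v²) + 290 = 2*v² + 290 = 290 + 2*v²)
73207/D(-662) + 93973/O = 73207/(290 + 2*(-662)²) + 93973/423742 = 73207/(290 + 2*438244) + 93973*(1/423742) = 73207/(290 + 876488) + 8543/38522 = 73207/876778 + 8543/38522 = 2577598627/8443810529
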